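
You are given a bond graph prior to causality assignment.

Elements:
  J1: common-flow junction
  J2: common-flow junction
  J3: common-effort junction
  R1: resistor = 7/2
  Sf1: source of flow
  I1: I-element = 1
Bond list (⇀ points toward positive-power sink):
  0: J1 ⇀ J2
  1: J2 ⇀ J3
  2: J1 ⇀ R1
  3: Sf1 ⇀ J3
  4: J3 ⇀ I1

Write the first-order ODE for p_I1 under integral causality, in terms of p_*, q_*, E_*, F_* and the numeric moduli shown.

#3 stroke→Sf1  (Sf1 (Sf) sets flow on bond)
#4 stroke→I1  (I1 integral (f out))
#1 stroke→J3  (closing 0-jn rule on J3)
#0 stroke→J2  (J2: bond 1 brought flow, rest push out)
#2 stroke→J1  (J1 flow already set via bond 0)

dp_I1/dt = 7*F_Sf1/2 - 7*p_I1/2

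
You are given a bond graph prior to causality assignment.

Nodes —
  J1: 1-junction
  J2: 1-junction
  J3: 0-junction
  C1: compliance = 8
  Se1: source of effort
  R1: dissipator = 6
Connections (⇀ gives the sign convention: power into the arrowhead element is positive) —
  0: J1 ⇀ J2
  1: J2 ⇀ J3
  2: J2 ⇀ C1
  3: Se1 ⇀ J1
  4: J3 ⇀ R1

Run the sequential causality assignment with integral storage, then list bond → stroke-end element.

b3 stroke→J1  (Se1 fixes effort; stroke away)
b0 stroke→J2  (J1 needs exactly one f-in)
b2 stroke→J2  (prefer integral on C1)
b1 stroke→J3  (J2: last free bond brings flow in)
b4 stroke→R1  (J3: bond 1 brought effort, rest push out)

β0 |J2
β1 |J3
β2 |J2
β3 |J1
β4 |R1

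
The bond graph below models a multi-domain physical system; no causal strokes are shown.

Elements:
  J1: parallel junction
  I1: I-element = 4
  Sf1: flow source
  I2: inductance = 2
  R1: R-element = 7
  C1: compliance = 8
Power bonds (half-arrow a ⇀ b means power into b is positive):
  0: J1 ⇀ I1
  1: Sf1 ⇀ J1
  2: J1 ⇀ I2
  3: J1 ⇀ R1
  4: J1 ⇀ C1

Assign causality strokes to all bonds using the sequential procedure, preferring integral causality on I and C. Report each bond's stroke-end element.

#0 →I1
#1 →Sf1
#2 →I2
#3 →R1
#4 →J1

b1 →Sf1  (Sf1: flow source, stroke at near end)
b0 →I1  (prefer integral on I1)
b2 →I2  (I2 outputs flow p/I2)
b4 →J1  (C1 integral (e out))
b3 →R1  (common-e at J1 fixed by 4)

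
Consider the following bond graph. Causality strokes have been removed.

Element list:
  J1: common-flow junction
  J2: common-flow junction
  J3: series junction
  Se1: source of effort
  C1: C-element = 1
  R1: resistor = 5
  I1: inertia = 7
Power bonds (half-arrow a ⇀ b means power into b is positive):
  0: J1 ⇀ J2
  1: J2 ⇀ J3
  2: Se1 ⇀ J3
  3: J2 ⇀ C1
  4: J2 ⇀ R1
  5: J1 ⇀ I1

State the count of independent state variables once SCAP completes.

#2 →J3  (Se1 fixes effort; stroke away)
#1 →J2  (only one flow-in slot at J3)
#3 →J2  (C1 outputs effort q/C1)
#5 →I1  (I1: I, integral causality)
#0 →J1  (J1 flow already set via bond 5)
#4 →J2  (1-jn J2 has f-setter on 0)

2  (C1, I1 all integral)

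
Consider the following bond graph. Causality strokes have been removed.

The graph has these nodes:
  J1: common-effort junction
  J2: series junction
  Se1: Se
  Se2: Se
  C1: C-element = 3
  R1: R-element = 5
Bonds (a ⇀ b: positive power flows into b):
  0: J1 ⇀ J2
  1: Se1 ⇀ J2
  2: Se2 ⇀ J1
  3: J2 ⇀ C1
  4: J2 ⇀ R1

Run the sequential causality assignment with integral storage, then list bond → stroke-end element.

b0 |J2
b1 |J2
b2 |J1
b3 |J2
b4 |R1

b1 stroke→J2  (Se1 fixes effort; stroke away)
b2 stroke→J1  (source Se2 imposes e)
b0 stroke→J2  (common-e at J1 fixed by 2)
b3 stroke→J2  (C1 integral (e out))
b4 stroke→R1  (only one flow-in slot at J2)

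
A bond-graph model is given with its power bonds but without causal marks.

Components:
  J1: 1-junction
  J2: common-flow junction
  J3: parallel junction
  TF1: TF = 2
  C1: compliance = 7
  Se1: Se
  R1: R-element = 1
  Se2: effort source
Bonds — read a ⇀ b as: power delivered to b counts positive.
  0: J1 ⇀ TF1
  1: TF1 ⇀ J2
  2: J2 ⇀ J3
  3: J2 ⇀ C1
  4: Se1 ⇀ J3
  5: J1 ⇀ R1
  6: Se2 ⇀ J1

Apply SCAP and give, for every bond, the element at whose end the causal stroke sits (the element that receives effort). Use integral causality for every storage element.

bond 0 stroke at J1
bond 1 stroke at TF1
bond 2 stroke at J2
bond 3 stroke at J2
bond 4 stroke at J3
bond 5 stroke at R1
bond 6 stroke at J1

β4 |J3  (source Se1 imposes e)
β6 |J1  (source Se2 imposes e)
β2 |J2  (J3 effort already set via bond 4)
β3 |J2  (C1 integral (e out))
β1 |TF1  (closing 1-jn rule on J2)
β0 |J1  (TF1 one-in-one-out from 1)
β5 |R1  (J1: last free bond brings flow in)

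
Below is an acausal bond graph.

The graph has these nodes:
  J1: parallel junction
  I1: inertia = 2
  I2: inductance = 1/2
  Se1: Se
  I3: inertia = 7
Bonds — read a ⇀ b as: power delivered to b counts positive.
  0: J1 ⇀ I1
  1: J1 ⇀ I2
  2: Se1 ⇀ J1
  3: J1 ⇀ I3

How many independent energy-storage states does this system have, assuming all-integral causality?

3  (I1, I2, I3 all integral)

bond 2 |J1  (Se1: effort source, stroke at far end)
bond 0 |I1  (common-e at J1 fixed by 2)
bond 1 |I2  (0-jn J1 has e-setter on 2)
bond 3 |I3  (0-jn J1 has e-setter on 2)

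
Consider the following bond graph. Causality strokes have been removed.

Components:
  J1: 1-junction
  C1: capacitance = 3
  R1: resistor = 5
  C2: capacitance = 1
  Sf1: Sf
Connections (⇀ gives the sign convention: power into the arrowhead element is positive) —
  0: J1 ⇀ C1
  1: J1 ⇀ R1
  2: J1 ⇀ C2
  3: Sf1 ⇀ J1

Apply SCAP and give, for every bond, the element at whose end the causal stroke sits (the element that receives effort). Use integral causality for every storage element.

#3 →Sf1  (Sf1 fixes flow; stroke at Sf1)
#0 →J1  (common-f at J1 fixed by 3)
#1 →J1  (common-f at J1 fixed by 3)
#2 →J1  (common-f at J1 fixed by 3)

b0 |J1
b1 |J1
b2 |J1
b3 |Sf1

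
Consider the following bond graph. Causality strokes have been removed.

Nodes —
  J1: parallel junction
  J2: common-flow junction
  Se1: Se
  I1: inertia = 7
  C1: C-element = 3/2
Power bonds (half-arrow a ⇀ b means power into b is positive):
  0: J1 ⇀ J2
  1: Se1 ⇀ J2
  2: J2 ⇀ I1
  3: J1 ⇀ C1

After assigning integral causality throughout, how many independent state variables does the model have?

2  (C1, I1 all integral)

β1 →J2  (Se1 fixes effort; stroke away)
β2 →I1  (I1 outputs flow p/I1)
β0 →J2  (J2 flow already set via bond 2)
β3 →J1  (closing 0-jn rule on J1)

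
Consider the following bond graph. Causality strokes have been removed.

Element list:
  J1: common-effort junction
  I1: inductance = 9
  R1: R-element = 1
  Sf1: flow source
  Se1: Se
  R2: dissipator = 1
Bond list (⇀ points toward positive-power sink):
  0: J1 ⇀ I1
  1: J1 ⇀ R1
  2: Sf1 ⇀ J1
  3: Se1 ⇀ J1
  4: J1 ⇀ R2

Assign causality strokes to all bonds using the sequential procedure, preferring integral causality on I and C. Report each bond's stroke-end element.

bond 2 stroke at Sf1  (Sf1 fixes flow; stroke at Sf1)
bond 3 stroke at J1  (source Se1 imposes e)
bond 0 stroke at I1  (common-e at J1 fixed by 3)
bond 1 stroke at R1  (0-jn J1 has e-setter on 3)
bond 4 stroke at R2  (J1 effort already set via bond 3)

bond 0 stroke at I1
bond 1 stroke at R1
bond 2 stroke at Sf1
bond 3 stroke at J1
bond 4 stroke at R2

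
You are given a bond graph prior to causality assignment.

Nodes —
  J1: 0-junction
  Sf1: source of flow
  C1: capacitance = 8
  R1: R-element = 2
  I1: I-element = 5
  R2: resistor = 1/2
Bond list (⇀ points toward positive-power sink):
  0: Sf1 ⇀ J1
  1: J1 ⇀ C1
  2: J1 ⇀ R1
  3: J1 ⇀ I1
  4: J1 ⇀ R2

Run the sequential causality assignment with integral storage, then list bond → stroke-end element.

#0 stroke→Sf1
#1 stroke→J1
#2 stroke→R1
#3 stroke→I1
#4 stroke→R2

#0 →Sf1  (source Sf1 imposes f)
#1 →J1  (C1 integral (e out))
#2 →R1  (J1: bond 1 brought effort, rest push out)
#3 →I1  (J1: bond 1 brought effort, rest push out)
#4 →R2  (J1: bond 1 brought effort, rest push out)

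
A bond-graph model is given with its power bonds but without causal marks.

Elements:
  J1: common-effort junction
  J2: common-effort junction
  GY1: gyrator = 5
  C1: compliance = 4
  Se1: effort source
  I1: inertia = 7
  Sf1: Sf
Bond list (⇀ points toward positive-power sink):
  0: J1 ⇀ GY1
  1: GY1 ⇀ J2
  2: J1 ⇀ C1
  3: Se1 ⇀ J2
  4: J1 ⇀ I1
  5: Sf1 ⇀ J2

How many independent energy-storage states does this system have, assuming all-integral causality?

2  (C1, I1 all integral)

β3 stroke at J2  (Se1 fixes effort; stroke away)
β5 stroke at Sf1  (source Sf1 imposes f)
β1 stroke at GY1  (common-e at J2 fixed by 3)
β0 stroke at GY1  (GY1 both-in/both-out from 1)
β2 stroke at J1  (C1: C, integral causality)
β4 stroke at I1  (common-e at J1 fixed by 2)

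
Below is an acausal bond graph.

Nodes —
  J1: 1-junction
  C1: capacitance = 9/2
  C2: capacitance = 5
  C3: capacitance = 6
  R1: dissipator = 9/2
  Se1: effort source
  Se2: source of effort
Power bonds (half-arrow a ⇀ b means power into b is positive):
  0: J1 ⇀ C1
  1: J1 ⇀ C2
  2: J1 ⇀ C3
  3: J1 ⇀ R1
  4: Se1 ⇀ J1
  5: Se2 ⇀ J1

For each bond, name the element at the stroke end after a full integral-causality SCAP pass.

b0 |J1
b1 |J1
b2 |J1
b3 |R1
b4 |J1
b5 |J1

b4 |J1  (Se1 (Se) sets effort on bond)
b5 |J1  (Se2 (Se) sets effort on bond)
b0 |J1  (C1 outputs effort q/C1)
b1 |J1  (prefer integral on C2)
b2 |J1  (C3 integral (e out))
b3 |R1  (closing 1-jn rule on J1)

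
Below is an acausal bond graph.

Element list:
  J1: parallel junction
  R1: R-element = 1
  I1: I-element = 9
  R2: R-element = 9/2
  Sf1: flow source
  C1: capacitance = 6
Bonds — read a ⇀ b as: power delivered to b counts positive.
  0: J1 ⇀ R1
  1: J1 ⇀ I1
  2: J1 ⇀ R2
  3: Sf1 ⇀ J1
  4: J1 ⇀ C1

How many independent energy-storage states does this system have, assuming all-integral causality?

b3 stroke→Sf1  (source Sf1 imposes f)
b1 stroke→I1  (I1: I, integral causality)
b4 stroke→J1  (C1: C, integral causality)
b0 stroke→R1  (0-jn J1 has e-setter on 4)
b2 stroke→R2  (0-jn J1 has e-setter on 4)

2  (C1, I1 all integral)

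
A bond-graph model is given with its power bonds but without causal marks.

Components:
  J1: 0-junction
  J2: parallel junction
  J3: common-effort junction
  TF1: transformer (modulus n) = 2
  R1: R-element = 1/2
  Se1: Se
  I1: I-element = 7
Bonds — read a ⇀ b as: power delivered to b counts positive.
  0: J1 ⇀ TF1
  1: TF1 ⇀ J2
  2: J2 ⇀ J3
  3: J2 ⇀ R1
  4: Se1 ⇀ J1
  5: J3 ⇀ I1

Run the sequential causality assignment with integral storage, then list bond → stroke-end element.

b4 →J1  (source Se1 imposes e)
b0 →TF1  (0-jn J1 has e-setter on 4)
b1 →J2  (through TF1, causality passes straight; one stroke at TF1)
b2 →J3  (common-e at J2 fixed by 1)
b3 →R1  (common-e at J2 fixed by 1)
b5 →I1  (0-jn J3 has e-setter on 2)

b0 |TF1
b1 |J2
b2 |J3
b3 |R1
b4 |J1
b5 |I1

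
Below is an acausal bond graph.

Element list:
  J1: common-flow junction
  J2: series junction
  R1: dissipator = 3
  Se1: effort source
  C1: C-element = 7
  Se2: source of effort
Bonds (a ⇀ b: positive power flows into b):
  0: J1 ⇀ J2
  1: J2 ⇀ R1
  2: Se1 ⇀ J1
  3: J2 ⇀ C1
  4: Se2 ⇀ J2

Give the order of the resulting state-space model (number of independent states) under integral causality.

1  (C1 all integral)

bond 2 stroke→J1  (Se1 (Se) sets effort on bond)
bond 4 stroke→J2  (Se2 (Se) sets effort on bond)
bond 0 stroke→J2  (J1 needs exactly one f-in)
bond 3 stroke→J2  (C1 outputs effort q/C1)
bond 1 stroke→R1  (closing 1-jn rule on J2)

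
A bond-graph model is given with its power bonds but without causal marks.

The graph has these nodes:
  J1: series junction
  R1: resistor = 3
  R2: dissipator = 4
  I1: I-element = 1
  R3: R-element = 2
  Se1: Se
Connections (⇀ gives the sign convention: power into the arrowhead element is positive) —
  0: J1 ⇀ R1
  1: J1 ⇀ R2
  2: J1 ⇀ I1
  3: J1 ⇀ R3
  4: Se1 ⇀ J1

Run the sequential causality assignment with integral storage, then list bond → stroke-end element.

#0 stroke→J1
#1 stroke→J1
#2 stroke→I1
#3 stroke→J1
#4 stroke→J1

#4 |J1  (Se1 (Se) sets effort on bond)
#2 |I1  (prefer integral on I1)
#0 |J1  (J1: bond 2 brought flow, rest push out)
#1 |J1  (common-f at J1 fixed by 2)
#3 |J1  (common-f at J1 fixed by 2)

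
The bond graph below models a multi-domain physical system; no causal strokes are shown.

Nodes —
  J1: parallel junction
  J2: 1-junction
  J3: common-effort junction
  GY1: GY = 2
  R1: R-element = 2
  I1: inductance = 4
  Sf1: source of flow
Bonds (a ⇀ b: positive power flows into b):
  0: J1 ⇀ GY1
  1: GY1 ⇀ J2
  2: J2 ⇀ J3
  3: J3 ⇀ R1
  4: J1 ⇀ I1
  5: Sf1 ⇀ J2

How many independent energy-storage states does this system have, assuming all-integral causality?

#5 →Sf1  (Sf1: flow source, stroke at near end)
#1 →J2  (J2: bond 5 brought flow, rest push out)
#2 →J2  (1-jn J2 has f-setter on 5)
#3 →J3  (J3: last free bond brings effort in)
#0 →J1  (through GY1, causality inverts; strokes same side of GY1)
#4 →I1  (J1 effort already set via bond 0)

1  (I1 all integral)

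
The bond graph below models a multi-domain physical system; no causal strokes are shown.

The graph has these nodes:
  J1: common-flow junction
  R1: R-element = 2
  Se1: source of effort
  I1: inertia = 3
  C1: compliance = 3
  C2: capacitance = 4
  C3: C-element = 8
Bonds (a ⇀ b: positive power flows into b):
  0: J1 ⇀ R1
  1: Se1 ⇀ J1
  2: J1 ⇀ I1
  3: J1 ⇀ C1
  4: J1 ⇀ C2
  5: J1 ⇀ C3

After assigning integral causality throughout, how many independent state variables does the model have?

4  (C1, C2, C3, I1 all integral)

#1 →J1  (source Se1 imposes e)
#2 →I1  (prefer integral on I1)
#0 →J1  (J1: bond 2 brought flow, rest push out)
#3 →J1  (J1: bond 2 brought flow, rest push out)
#4 →J1  (J1 flow already set via bond 2)
#5 →J1  (J1 flow already set via bond 2)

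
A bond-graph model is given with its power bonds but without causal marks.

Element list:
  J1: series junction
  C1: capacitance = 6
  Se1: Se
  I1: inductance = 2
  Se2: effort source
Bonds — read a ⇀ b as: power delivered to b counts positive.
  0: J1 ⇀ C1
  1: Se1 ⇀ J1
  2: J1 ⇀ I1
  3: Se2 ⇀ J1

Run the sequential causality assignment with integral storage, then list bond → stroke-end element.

#0 →J1
#1 →J1
#2 →I1
#3 →J1

b1 stroke→J1  (Se1 (Se) sets effort on bond)
b3 stroke→J1  (source Se2 imposes e)
b0 stroke→J1  (C1 outputs effort q/C1)
b2 stroke→I1  (J1: last free bond brings flow in)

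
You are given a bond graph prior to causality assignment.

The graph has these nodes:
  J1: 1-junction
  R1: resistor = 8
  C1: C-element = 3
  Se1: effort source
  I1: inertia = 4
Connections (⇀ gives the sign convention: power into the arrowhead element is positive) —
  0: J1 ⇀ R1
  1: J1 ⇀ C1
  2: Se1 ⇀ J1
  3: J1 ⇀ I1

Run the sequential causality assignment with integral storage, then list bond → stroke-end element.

bond 2 stroke at J1  (source Se1 imposes e)
bond 1 stroke at J1  (C1 integral (e out))
bond 3 stroke at I1  (I1 integral (f out))
bond 0 stroke at J1  (1-jn J1 has f-setter on 3)

#0 stroke at J1
#1 stroke at J1
#2 stroke at J1
#3 stroke at I1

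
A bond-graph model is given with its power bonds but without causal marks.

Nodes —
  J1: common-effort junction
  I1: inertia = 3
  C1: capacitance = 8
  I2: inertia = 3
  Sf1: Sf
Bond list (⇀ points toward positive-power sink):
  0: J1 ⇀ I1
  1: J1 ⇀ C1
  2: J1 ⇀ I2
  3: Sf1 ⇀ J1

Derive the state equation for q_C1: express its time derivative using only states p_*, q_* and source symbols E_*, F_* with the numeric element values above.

dq_C1/dt = F_Sf1 - p_I1/3 - p_I2/3

bond 3 stroke at Sf1  (Sf1: flow source, stroke at near end)
bond 0 stroke at I1  (prefer integral on I1)
bond 1 stroke at J1  (C1 integral (e out))
bond 2 stroke at I2  (J1 effort already set via bond 1)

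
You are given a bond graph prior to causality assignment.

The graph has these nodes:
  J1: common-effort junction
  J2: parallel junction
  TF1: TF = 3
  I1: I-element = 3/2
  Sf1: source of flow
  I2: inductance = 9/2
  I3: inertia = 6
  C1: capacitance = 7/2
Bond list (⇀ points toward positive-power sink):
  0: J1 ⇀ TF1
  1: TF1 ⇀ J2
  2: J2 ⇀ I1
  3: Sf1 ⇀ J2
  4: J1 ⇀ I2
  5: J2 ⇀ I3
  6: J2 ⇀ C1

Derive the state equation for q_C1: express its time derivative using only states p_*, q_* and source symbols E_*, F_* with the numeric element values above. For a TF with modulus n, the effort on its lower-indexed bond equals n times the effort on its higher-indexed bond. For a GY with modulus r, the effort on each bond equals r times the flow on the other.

b3 →Sf1  (Sf1 (Sf) sets flow on bond)
b2 →I1  (I1: I, integral causality)
b4 →I2  (I2: I, integral causality)
b0 →J1  (only one effort-in slot at J1)
b1 →TF1  (TF1: transformer flips bond 0)
b5 →I3  (I3: I, integral causality)
b6 →J2  (closing 0-jn rule on J2)

dq_C1/dt = F_Sf1 - 2*p_I1/3 - 2*p_I2/3 - p_I3/6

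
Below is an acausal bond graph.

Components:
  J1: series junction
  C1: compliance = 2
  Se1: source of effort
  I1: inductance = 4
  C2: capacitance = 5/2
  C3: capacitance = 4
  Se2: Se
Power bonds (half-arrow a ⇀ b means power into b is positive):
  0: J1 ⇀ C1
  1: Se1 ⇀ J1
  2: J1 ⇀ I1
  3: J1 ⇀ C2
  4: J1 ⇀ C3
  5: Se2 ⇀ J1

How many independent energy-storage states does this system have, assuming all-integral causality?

4  (C1, C2, C3, I1 all integral)

bond 1 stroke→J1  (Se1 fixes effort; stroke away)
bond 5 stroke→J1  (source Se2 imposes e)
bond 0 stroke→J1  (C1: C, integral causality)
bond 2 stroke→I1  (prefer integral on I1)
bond 3 stroke→J1  (J1 flow already set via bond 2)
bond 4 stroke→J1  (1-jn J1 has f-setter on 2)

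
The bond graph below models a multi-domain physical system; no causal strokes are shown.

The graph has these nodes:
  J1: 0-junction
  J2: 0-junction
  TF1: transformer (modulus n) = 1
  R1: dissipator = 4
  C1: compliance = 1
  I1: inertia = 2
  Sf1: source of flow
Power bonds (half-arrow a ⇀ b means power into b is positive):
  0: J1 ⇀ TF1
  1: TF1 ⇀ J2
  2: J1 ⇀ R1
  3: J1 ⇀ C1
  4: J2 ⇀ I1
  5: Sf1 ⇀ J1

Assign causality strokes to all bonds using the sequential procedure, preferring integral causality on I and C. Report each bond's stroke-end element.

b0 stroke→TF1
b1 stroke→J2
b2 stroke→R1
b3 stroke→J1
b4 stroke→I1
b5 stroke→Sf1

β5 stroke at Sf1  (Sf1 fixes flow; stroke at Sf1)
β3 stroke at J1  (C1 integral (e out))
β0 stroke at TF1  (common-e at J1 fixed by 3)
β2 stroke at R1  (J1: bond 3 brought effort, rest push out)
β1 stroke at J2  (through TF1, causality passes straight; one stroke at TF1)
β4 stroke at I1  (0-jn J2 has e-setter on 1)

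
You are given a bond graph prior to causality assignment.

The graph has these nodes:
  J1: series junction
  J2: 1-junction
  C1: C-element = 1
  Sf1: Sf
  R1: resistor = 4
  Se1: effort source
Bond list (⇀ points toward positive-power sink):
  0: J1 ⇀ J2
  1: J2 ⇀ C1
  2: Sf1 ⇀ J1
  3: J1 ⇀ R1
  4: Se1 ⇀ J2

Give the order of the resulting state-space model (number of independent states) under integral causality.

1  (C1 all integral)

#2 stroke at Sf1  (Sf1: flow source, stroke at near end)
#4 stroke at J2  (Se1: effort source, stroke at far end)
#0 stroke at J1  (J1: bond 2 brought flow, rest push out)
#3 stroke at J1  (J1 flow already set via bond 2)
#1 stroke at J2  (common-f at J2 fixed by 0)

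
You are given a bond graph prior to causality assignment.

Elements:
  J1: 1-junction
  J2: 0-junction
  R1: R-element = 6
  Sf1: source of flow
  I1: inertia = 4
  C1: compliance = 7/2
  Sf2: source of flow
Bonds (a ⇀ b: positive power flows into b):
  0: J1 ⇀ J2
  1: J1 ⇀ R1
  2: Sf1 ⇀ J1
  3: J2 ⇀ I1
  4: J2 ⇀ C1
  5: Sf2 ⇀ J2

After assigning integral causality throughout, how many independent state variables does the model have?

2  (C1, I1 all integral)

b2 |Sf1  (Sf1: flow source, stroke at near end)
b5 |Sf2  (source Sf2 imposes f)
b0 |J1  (J1: bond 2 brought flow, rest push out)
b1 |J1  (1-jn J1 has f-setter on 2)
b3 |I1  (I1 integral (f out))
b4 |J2  (only one effort-in slot at J2)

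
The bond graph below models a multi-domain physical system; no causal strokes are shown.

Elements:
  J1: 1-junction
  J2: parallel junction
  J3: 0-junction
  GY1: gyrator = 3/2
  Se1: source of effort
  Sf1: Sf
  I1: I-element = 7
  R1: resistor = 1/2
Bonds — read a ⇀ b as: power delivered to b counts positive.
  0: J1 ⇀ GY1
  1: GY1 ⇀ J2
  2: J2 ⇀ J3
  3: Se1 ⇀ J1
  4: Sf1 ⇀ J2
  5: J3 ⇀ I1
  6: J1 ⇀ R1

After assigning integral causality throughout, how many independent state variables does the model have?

bond 3 |J1  (Se1 fixes effort; stroke away)
bond 4 |Sf1  (Sf1 (Sf) sets flow on bond)
bond 5 |I1  (prefer integral on I1)
bond 2 |J3  (J3: last free bond brings effort in)
bond 1 |J2  (J2 needs exactly one e-in)
bond 0 |J1  (GY1: gyrator matches bond 1)
bond 6 |R1  (J1: last free bond brings flow in)

1  (I1 all integral)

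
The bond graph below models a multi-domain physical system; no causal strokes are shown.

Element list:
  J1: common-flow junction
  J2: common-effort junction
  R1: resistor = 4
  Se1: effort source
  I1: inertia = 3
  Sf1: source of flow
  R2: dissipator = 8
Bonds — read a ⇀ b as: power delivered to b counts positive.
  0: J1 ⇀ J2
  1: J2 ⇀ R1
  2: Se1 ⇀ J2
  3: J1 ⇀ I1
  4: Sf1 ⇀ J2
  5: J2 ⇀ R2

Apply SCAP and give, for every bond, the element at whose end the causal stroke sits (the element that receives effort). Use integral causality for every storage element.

β0 →J1
β1 →R1
β2 →J2
β3 →I1
β4 →Sf1
β5 →R2

b2 |J2  (source Se1 imposes e)
b4 |Sf1  (Sf1: flow source, stroke at near end)
b0 |J1  (0-jn J2 has e-setter on 2)
b1 |R1  (common-e at J2 fixed by 2)
b5 |R2  (J2 effort already set via bond 2)
b3 |I1  (only one flow-in slot at J1)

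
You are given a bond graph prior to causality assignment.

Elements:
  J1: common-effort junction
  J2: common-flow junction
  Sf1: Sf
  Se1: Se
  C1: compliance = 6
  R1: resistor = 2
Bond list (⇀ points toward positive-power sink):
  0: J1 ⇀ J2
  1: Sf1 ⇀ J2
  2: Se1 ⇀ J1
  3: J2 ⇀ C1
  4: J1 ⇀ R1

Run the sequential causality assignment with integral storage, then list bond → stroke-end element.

bond 0 →J2
bond 1 →Sf1
bond 2 →J1
bond 3 →J2
bond 4 →R1

β1 stroke at Sf1  (source Sf1 imposes f)
β2 stroke at J1  (Se1 (Se) sets effort on bond)
β0 stroke at J2  (J1: bond 2 brought effort, rest push out)
β4 stroke at R1  (0-jn J1 has e-setter on 2)
β3 stroke at J2  (1-jn J2 has f-setter on 1)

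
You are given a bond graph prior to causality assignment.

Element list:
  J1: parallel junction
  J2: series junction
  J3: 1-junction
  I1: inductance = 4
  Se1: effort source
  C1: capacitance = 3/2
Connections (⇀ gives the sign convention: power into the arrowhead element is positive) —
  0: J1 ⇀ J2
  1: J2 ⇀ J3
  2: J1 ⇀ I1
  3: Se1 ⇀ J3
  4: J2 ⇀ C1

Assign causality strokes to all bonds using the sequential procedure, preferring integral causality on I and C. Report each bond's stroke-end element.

β3 |J3  (Se1 (Se) sets effort on bond)
β1 |J2  (closing 1-jn rule on J3)
β2 |I1  (I1: I, integral causality)
β0 |J1  (closing 0-jn rule on J1)
β4 |J2  (J2 flow already set via bond 0)

β0 stroke→J1
β1 stroke→J2
β2 stroke→I1
β3 stroke→J3
β4 stroke→J2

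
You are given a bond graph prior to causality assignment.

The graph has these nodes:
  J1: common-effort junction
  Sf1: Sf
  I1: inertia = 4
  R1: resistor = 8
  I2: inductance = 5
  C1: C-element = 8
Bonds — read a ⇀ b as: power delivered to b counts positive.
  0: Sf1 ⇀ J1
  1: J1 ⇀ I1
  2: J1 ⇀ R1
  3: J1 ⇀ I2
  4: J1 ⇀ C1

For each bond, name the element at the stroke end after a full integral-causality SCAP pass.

bond 0 stroke at Sf1
bond 1 stroke at I1
bond 2 stroke at R1
bond 3 stroke at I2
bond 4 stroke at J1

#0 →Sf1  (Sf1: flow source, stroke at near end)
#1 →I1  (I1 integral (f out))
#3 →I2  (I2 integral (f out))
#4 →J1  (C1 outputs effort q/C1)
#2 →R1  (common-e at J1 fixed by 4)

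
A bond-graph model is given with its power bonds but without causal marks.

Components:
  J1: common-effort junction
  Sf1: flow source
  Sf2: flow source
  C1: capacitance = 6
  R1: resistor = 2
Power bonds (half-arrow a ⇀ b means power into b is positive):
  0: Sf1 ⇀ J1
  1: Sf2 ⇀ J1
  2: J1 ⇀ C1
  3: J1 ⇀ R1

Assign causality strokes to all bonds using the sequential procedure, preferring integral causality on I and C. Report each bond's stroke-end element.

β0 stroke→Sf1
β1 stroke→Sf2
β2 stroke→J1
β3 stroke→R1

#0 stroke→Sf1  (Sf1 (Sf) sets flow on bond)
#1 stroke→Sf2  (source Sf2 imposes f)
#2 stroke→J1  (C1 outputs effort q/C1)
#3 stroke→R1  (common-e at J1 fixed by 2)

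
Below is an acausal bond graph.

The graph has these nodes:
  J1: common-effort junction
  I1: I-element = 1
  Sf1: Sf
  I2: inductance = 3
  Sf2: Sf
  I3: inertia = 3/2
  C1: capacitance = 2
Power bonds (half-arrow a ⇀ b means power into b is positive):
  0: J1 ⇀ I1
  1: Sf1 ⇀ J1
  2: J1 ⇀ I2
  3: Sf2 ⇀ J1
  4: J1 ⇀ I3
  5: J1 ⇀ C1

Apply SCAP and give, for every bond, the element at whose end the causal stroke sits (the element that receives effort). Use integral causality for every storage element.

b0 →I1
b1 →Sf1
b2 →I2
b3 →Sf2
b4 →I3
b5 →J1

b1 |Sf1  (Sf1 fixes flow; stroke at Sf1)
b3 |Sf2  (source Sf2 imposes f)
b0 |I1  (prefer integral on I1)
b2 |I2  (I2 integral (f out))
b4 |I3  (prefer integral on I3)
b5 |J1  (J1: last free bond brings effort in)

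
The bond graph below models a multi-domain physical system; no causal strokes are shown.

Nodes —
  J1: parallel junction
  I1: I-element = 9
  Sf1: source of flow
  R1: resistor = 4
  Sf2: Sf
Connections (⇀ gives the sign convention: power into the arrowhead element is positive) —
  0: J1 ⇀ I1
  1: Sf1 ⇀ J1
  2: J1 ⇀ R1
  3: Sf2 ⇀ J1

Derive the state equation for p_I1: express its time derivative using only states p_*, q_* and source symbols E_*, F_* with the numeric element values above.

β1 →Sf1  (Sf1: flow source, stroke at near end)
β3 →Sf2  (Sf2 fixes flow; stroke at Sf2)
β0 →I1  (I1 outputs flow p/I1)
β2 →J1  (closing 0-jn rule on J1)

dp_I1/dt = 4*F_Sf1 + 4*F_Sf2 - 4*p_I1/9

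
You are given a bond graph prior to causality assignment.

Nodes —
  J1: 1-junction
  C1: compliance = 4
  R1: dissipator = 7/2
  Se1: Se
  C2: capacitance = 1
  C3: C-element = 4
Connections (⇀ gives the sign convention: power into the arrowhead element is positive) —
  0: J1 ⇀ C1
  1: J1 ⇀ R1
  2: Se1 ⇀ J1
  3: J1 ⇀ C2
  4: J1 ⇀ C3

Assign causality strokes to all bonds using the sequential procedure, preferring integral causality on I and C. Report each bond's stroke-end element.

#2 |J1  (Se1: effort source, stroke at far end)
#0 |J1  (C1 integral (e out))
#3 |J1  (C2 integral (e out))
#4 |J1  (prefer integral on C3)
#1 |R1  (J1: last free bond brings flow in)

β0 stroke→J1
β1 stroke→R1
β2 stroke→J1
β3 stroke→J1
β4 stroke→J1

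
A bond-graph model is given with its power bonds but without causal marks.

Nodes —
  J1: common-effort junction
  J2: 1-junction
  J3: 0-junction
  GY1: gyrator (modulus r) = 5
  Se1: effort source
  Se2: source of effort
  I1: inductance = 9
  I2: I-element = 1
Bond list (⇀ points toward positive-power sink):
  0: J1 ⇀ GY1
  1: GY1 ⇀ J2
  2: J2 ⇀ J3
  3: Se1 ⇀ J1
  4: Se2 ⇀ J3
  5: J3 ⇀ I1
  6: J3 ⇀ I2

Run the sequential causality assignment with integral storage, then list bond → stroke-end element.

#0 stroke at GY1
#1 stroke at GY1
#2 stroke at J2
#3 stroke at J1
#4 stroke at J3
#5 stroke at I1
#6 stroke at I2

b3 stroke at J1  (Se1: effort source, stroke at far end)
b4 stroke at J3  (Se2 fixes effort; stroke away)
b0 stroke at GY1  (J1: bond 3 brought effort, rest push out)
b2 stroke at J2  (0-jn J3 has e-setter on 4)
b5 stroke at I1  (J3: bond 4 brought effort, rest push out)
b6 stroke at I2  (0-jn J3 has e-setter on 4)
b1 stroke at GY1  (GY1 both-in/both-out from 0)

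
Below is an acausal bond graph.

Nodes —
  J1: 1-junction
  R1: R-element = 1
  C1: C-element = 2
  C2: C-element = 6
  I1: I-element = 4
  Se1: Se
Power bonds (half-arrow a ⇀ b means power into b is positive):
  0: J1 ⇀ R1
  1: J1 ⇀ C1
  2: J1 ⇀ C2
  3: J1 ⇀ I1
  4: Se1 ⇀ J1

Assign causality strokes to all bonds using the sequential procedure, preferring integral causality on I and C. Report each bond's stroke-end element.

#4 |J1  (Se1 (Se) sets effort on bond)
#1 |J1  (C1 outputs effort q/C1)
#2 |J1  (C2 outputs effort q/C2)
#3 |I1  (I1 integral (f out))
#0 |J1  (common-f at J1 fixed by 3)

b0 stroke→J1
b1 stroke→J1
b2 stroke→J1
b3 stroke→I1
b4 stroke→J1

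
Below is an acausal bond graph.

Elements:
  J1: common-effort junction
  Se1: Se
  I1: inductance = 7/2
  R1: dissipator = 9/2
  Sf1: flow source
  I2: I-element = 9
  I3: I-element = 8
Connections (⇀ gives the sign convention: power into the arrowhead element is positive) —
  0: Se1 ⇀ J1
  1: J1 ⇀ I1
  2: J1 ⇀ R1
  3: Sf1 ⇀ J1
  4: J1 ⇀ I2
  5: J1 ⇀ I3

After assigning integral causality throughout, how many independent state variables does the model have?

3  (I1, I2, I3 all integral)

#0 →J1  (Se1 (Se) sets effort on bond)
#3 →Sf1  (Sf1 (Sf) sets flow on bond)
#1 →I1  (0-jn J1 has e-setter on 0)
#2 →R1  (J1: bond 0 brought effort, rest push out)
#4 →I2  (0-jn J1 has e-setter on 0)
#5 →I3  (0-jn J1 has e-setter on 0)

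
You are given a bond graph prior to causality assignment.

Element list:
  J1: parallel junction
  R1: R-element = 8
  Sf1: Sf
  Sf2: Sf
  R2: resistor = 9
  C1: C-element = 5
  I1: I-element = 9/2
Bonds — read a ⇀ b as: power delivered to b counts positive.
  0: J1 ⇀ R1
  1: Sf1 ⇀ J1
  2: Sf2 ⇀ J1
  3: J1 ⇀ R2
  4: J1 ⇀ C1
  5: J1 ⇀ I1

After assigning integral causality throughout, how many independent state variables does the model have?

bond 1 |Sf1  (Sf1 (Sf) sets flow on bond)
bond 2 |Sf2  (Sf2: flow source, stroke at near end)
bond 4 |J1  (C1 outputs effort q/C1)
bond 0 |R1  (common-e at J1 fixed by 4)
bond 3 |R2  (common-e at J1 fixed by 4)
bond 5 |I1  (J1 effort already set via bond 4)

2  (C1, I1 all integral)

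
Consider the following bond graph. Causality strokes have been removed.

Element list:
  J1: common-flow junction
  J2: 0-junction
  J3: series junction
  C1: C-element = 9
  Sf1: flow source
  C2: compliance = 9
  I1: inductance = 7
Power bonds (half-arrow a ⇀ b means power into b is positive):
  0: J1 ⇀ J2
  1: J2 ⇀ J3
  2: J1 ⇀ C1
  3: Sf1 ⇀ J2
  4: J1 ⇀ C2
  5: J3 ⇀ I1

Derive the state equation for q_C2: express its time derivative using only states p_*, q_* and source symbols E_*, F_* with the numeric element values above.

dq_C2/dt = -F_Sf1 + p_I1/7

β3 stroke at Sf1  (Sf1 (Sf) sets flow on bond)
β2 stroke at J1  (prefer integral on C1)
β4 stroke at J1  (C2: C, integral causality)
β0 stroke at J2  (only one flow-in slot at J1)
β1 stroke at J3  (0-jn J2 has e-setter on 0)
β5 stroke at I1  (J3: last free bond brings flow in)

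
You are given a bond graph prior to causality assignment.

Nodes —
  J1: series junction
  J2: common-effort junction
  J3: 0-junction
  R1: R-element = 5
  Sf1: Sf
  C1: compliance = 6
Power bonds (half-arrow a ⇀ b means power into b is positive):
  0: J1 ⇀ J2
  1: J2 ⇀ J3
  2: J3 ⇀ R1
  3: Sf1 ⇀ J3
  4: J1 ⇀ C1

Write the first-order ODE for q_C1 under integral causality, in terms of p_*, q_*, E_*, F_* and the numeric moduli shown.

dq_C1/dt = -F_Sf1 - q_C1/30

#3 stroke at Sf1  (Sf1 fixes flow; stroke at Sf1)
#4 stroke at J1  (C1 outputs effort q/C1)
#0 stroke at J2  (closing 1-jn rule on J1)
#1 stroke at J3  (common-e at J2 fixed by 0)
#2 stroke at R1  (J3 effort already set via bond 1)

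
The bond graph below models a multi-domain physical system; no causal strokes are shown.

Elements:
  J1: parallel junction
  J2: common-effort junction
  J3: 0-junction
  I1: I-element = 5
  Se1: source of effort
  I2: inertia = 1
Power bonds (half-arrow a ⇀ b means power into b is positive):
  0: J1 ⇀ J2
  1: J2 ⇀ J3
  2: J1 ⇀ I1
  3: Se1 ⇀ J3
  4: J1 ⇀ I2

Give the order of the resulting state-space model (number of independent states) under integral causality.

b3 |J3  (source Se1 imposes e)
b1 |J2  (J3 effort already set via bond 3)
b0 |J1  (common-e at J2 fixed by 1)
b2 |I1  (0-jn J1 has e-setter on 0)
b4 |I2  (common-e at J1 fixed by 0)

2  (I1, I2 all integral)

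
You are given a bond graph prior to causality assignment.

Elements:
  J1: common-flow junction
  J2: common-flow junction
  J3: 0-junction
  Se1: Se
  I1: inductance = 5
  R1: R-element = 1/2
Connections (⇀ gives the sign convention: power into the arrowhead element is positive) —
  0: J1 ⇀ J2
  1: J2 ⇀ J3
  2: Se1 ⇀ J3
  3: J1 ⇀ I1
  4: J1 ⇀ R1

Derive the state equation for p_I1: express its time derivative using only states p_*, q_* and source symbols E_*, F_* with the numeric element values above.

dp_I1/dt = -E_Se1 - p_I1/10

b2 →J3  (Se1 fixes effort; stroke away)
b1 →J2  (J3 effort already set via bond 2)
b0 →J1  (closing 1-jn rule on J2)
b3 →I1  (prefer integral on I1)
b4 →J1  (common-f at J1 fixed by 3)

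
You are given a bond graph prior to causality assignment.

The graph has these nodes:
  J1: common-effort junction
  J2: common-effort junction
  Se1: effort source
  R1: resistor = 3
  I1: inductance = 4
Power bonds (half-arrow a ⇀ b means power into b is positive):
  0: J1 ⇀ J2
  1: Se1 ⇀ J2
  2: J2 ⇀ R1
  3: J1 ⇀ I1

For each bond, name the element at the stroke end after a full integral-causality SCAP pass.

b0 |J1
b1 |J2
b2 |R1
b3 |I1

#1 →J2  (Se1 (Se) sets effort on bond)
#0 →J1  (J2 effort already set via bond 1)
#2 →R1  (J2 effort already set via bond 1)
#3 →I1  (common-e at J1 fixed by 0)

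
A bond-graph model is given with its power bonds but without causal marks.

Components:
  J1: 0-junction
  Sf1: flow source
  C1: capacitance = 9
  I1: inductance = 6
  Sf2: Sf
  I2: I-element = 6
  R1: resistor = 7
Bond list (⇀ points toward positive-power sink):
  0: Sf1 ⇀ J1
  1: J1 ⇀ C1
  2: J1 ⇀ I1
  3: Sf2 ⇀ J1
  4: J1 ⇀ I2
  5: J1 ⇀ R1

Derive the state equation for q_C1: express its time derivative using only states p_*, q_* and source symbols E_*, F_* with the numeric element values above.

#0 →Sf1  (source Sf1 imposes f)
#3 →Sf2  (Sf2 fixes flow; stroke at Sf2)
#1 →J1  (C1 integral (e out))
#2 →I1  (J1 effort already set via bond 1)
#4 →I2  (common-e at J1 fixed by 1)
#5 →R1  (common-e at J1 fixed by 1)

dq_C1/dt = F_Sf1 + F_Sf2 - p_I1/6 - p_I2/6 - q_C1/63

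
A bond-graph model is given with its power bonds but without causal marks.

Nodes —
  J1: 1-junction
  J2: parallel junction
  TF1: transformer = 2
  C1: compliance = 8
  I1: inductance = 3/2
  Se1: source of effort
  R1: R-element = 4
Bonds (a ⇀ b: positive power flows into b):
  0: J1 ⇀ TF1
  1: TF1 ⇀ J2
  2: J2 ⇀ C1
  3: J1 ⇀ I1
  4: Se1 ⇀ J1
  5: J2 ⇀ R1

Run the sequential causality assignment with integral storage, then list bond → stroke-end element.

bond 4 →J1  (Se1 (Se) sets effort on bond)
bond 2 →J2  (C1 outputs effort q/C1)
bond 1 →TF1  (J2: bond 2 brought effort, rest push out)
bond 5 →R1  (0-jn J2 has e-setter on 2)
bond 0 →J1  (TF1 one-in-one-out from 1)
bond 3 →I1  (only one flow-in slot at J1)

#0 |J1
#1 |TF1
#2 |J2
#3 |I1
#4 |J1
#5 |R1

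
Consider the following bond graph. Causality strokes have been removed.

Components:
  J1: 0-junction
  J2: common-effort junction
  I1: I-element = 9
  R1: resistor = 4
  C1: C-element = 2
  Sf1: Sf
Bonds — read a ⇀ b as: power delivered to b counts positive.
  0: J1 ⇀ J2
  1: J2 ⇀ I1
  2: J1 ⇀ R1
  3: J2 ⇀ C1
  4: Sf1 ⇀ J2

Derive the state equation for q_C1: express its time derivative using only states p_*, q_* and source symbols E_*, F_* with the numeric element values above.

dq_C1/dt = F_Sf1 - p_I1/9 - q_C1/8

#4 →Sf1  (Sf1: flow source, stroke at near end)
#1 →I1  (I1 integral (f out))
#3 →J2  (C1 outputs effort q/C1)
#0 →J1  (0-jn J2 has e-setter on 3)
#2 →R1  (J1 effort already set via bond 0)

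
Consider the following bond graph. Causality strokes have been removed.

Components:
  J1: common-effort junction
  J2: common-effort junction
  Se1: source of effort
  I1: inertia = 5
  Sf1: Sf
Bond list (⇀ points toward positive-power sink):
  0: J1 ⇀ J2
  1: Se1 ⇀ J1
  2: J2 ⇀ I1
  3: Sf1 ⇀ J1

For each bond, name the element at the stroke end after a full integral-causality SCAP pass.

bond 0 stroke→J2
bond 1 stroke→J1
bond 2 stroke→I1
bond 3 stroke→Sf1

b1 |J1  (Se1 (Se) sets effort on bond)
b3 |Sf1  (Sf1: flow source, stroke at near end)
b0 |J2  (common-e at J1 fixed by 1)
b2 |I1  (0-jn J2 has e-setter on 0)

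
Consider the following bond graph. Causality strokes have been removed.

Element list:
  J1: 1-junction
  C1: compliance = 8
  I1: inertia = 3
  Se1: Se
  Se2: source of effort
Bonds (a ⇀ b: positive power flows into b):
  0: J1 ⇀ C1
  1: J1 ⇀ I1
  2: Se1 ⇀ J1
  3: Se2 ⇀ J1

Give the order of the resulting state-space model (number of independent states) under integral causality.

bond 2 →J1  (source Se1 imposes e)
bond 3 →J1  (source Se2 imposes e)
bond 0 →J1  (prefer integral on C1)
bond 1 →I1  (J1: last free bond brings flow in)

2  (C1, I1 all integral)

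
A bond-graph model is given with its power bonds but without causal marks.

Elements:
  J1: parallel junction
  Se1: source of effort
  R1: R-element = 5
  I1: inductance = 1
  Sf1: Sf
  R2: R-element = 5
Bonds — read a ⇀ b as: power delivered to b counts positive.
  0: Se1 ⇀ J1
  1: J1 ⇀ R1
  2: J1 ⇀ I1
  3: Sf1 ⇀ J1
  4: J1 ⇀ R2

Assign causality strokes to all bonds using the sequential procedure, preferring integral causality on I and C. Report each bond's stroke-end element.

bond 0 stroke at J1
bond 1 stroke at R1
bond 2 stroke at I1
bond 3 stroke at Sf1
bond 4 stroke at R2

#0 stroke at J1  (source Se1 imposes e)
#3 stroke at Sf1  (Sf1: flow source, stroke at near end)
#1 stroke at R1  (common-e at J1 fixed by 0)
#2 stroke at I1  (0-jn J1 has e-setter on 0)
#4 stroke at R2  (J1 effort already set via bond 0)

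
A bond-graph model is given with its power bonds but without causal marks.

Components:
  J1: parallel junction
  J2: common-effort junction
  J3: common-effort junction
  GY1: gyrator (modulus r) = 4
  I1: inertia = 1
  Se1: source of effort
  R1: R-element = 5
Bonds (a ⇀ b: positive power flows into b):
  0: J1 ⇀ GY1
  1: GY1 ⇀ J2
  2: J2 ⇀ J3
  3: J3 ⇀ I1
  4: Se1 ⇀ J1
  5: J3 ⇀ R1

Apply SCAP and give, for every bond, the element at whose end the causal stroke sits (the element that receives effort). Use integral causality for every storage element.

bond 4 |J1  (Se1 (Se) sets effort on bond)
bond 0 |GY1  (0-jn J1 has e-setter on 4)
bond 1 |GY1  (GY1: gyrator matches bond 0)
bond 2 |J2  (J2: last free bond brings effort in)
bond 3 |I1  (prefer integral on I1)
bond 5 |J3  (J3 needs exactly one e-in)

#0 stroke→GY1
#1 stroke→GY1
#2 stroke→J2
#3 stroke→I1
#4 stroke→J1
#5 stroke→J3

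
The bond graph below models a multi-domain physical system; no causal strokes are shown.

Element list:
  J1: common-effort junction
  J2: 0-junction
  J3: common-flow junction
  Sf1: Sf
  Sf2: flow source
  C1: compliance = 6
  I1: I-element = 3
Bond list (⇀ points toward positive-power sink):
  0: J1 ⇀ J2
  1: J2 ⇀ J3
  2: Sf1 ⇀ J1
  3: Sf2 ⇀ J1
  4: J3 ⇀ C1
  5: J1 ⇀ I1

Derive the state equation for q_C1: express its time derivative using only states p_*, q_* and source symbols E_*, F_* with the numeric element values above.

dq_C1/dt = F_Sf1 + F_Sf2 - p_I1/3

#2 stroke at Sf1  (Sf1 fixes flow; stroke at Sf1)
#3 stroke at Sf2  (Sf2 (Sf) sets flow on bond)
#4 stroke at J3  (C1 integral (e out))
#1 stroke at J2  (only one flow-in slot at J3)
#0 stroke at J1  (0-jn J2 has e-setter on 1)
#5 stroke at I1  (common-e at J1 fixed by 0)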